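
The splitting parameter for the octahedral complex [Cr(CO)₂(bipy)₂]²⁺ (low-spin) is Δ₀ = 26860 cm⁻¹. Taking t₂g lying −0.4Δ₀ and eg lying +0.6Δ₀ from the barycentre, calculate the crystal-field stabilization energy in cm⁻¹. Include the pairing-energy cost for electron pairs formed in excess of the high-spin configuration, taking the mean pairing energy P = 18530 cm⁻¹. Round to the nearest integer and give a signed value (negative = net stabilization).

Ligand charges: 2×(+0) from CO and 2×(+0) from bipy sum to +0; with overall charge +2, Cr is +2.
Cr²⁺: group 6, so d-count = 6 − 2 = 4.
Configuration: t₂g⁴ eg⁰.
The orbital stabilization is -1.6Δ₀ = -1.6 × 26860 = -42976 cm⁻¹.
Pairing penalty: 1 pair vs 0 in the high-spin reference → 1 extra × P = 18530 cm⁻¹.
Net CFSE = -42976 + 18530 = -24446 cm⁻¹.

-24446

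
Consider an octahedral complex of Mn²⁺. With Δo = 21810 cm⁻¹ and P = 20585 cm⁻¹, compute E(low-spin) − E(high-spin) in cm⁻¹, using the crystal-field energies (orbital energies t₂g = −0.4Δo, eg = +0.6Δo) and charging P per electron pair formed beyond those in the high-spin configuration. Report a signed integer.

-2450

Mn is in group 7, so Mn²⁺ is d⁵ (7 − 2 = 5).
High-spin: t₂g³ eg², CFSE = 0.0Δo = 0 cm⁻¹.
For low-spin the configuration is t₂g⁵ eg⁰: orbital energy -2.0 × 21810 = -43620 cm⁻¹, and 2 additional pairs relative to high-spin add 41170 cm⁻¹, giving -2450 cm⁻¹.
Thus E(LS) − E(HS) = -2450 cm⁻¹.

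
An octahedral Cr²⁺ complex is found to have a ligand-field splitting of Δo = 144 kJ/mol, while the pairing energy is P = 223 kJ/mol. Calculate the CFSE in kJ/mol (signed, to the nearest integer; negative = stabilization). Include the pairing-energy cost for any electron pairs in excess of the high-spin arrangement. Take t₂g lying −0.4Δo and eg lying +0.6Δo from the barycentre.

-86

Cr sits in group 6; removing 2 electrons leaves Cr²⁺ with 6 − 2 = 4 d electrons.
Here Δo < P (144 < 223), so the high-spin state is favoured.
Configuration: t₂g³ eg¹.
Orbital CFSE = -0.6Δo = -0.6 × 144 = -86 kJ/mol.
High-spin has no excess pairs, so no pairing correction applies.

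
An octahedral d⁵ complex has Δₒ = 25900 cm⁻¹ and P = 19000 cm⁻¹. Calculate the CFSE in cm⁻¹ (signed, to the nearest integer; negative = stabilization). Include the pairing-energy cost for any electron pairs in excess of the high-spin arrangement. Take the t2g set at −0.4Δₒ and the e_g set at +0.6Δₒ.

With Δₒ > P the complex is low-spin.
Filling d⁵ accordingly: t2g^5 e_g^0.
Orbital CFSE = -2.0Δₒ = -2.0 × 25900 = -51800 cm⁻¹.
Excess pairs vs high-spin: 2 − 0 = 2; pairing cost = +38000 cm⁻¹.
Net CFSE = -51800 + 38000 = -13800 cm⁻¹.

-13800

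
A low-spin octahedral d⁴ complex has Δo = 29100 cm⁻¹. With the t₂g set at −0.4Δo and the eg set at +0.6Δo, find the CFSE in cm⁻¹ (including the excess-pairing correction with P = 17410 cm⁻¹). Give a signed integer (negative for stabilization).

Configuration: t₂g⁴ eg⁰.
Orbital CFSE = 4(-0.4) + 0(0.6) = -1.6Δo = -1.6 × 29100 = -46560 cm⁻¹.
Relative to high-spin t₂g³ eg¹ (0 paired), the low-spin configuration has 1 additional pair, contributing +1 × 17410 = +17410 cm⁻¹.
Combining: -46560 + 17410 = -29150 cm⁻¹.

-29150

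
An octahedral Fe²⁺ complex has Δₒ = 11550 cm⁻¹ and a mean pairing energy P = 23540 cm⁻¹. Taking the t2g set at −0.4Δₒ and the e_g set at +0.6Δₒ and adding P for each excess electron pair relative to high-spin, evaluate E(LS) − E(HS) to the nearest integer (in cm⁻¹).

23980

Fe is in group 8, so Fe²⁺ is d⁶ (8 − 2 = 6).
High-spin: t2g^4 e_g^2, CFSE = -0.4Δₒ = -4620 cm⁻¹.
For low-spin the configuration is t2g^6 e_g^0: orbital energy -2.4 × 11550 = -27720 cm⁻¹, and 2 additional pairs relative to high-spin add 47080 cm⁻¹, giving 19360 cm⁻¹.
The difference is 19360 − (-4620) = 23980 cm⁻¹, so high-spin lies lower.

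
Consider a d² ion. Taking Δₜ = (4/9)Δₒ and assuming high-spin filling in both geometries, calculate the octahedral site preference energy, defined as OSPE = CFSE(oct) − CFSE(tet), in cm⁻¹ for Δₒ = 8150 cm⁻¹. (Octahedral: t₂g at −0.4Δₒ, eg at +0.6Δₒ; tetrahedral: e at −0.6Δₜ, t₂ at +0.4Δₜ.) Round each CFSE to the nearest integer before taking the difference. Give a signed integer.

Octahedral high-spin t₂g² eg⁰: CFSE = -0.8 × 8150 = -6520 cm⁻¹.
In a tetrahedral site the filling is e² t₂⁰: CFSE(tet) = -1.2Δₜ = -1.2 × (4/9)(8150) = -4347 cm⁻¹.
OSPE = CFSE(oct) − CFSE(tet) = -6520 − (-4347) = -2173 cm⁻¹.

-2173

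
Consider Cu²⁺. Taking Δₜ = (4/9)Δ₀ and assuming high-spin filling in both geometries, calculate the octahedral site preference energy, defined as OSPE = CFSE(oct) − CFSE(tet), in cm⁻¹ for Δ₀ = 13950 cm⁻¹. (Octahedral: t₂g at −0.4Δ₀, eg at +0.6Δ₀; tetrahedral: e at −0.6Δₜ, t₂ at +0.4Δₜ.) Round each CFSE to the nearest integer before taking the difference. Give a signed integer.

-5890

Group 11 minus oxidation state +2 gives a d⁹ configuration for Cu²⁺.
Octahedral (high-spin): t₂g⁶ eg³, CFSE = 6(−0.4) + 3(+0.6) = -0.6Δ₀ = -0.6 × 13950 = -8370 cm⁻¹.
In a tetrahedral site the filling is e⁴ t₂⁵: CFSE(tet) = -0.4Δₜ = -0.4 × (4/9)(13950) = -2480 cm⁻¹.
OSPE = -8370 − (-2480) = -5890 cm⁻¹.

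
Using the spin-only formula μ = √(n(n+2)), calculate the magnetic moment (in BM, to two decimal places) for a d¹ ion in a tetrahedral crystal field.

Tetrahedral fields are weak (Δₜ ≈ 4/9 Δₒ), so electrons fill high-spin.
Configuration: e¹ t₂⁰ → 1 unpaired electron.
μ(spin-only) = √[1(1+2)] = √3 ≈ 1.73 BM.

1.73 BM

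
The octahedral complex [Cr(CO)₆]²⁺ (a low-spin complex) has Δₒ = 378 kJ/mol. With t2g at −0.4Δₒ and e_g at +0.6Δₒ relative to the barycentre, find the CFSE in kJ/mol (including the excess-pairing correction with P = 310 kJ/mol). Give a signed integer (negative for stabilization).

CO is neutral, so the +2 overall charge sits on Cr: oxidation state +2.
Group 6 minus oxidation state +2 gives a d⁴ configuration for Cr²⁺.
The d⁴ electrons fill as t2g^4 e_g^0.
Orbital CFSE = 4(-0.4) + 0(0.6) = -1.6Δₒ = -1.6 × 378 = -605 kJ/mol.
Pairing penalty: 1 pair vs 0 in the high-spin reference → 1 extra × P = 310 kJ/mol.
Combining: -605 + 310 = -295 kJ/mol.

-295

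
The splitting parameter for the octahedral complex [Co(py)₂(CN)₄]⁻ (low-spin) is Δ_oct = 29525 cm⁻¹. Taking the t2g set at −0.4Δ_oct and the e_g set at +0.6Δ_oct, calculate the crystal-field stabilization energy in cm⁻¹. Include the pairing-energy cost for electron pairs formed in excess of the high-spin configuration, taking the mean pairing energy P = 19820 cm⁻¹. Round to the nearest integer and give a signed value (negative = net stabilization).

Ligand charges: 2×(+0) from py and 4×(-1) from CN⁻ sum to -4; with overall charge -1, Co is +3.
Co sits in group 9; removing 3 electrons leaves Co³⁺ with 9 − 3 = 6 d electrons.
Configuration: t2g^6 e_g^0.
The orbital stabilization is -2.4Δ_oct = -2.4 × 29525 = -70860 cm⁻¹.
Relative to high-spin t2g^4 e_g^2 (1 paired), the low-spin configuration has 2 additional pairs, contributing +2 × 19820 = +39640 cm⁻¹.
Overall CFSE = -70860 + 39640 = -31220 cm⁻¹.

-31220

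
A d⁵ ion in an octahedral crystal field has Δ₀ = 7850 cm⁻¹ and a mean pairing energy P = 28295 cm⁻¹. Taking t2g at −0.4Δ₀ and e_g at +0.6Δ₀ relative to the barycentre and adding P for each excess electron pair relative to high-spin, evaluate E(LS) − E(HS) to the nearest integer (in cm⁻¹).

40890

In the high-spin limit (t2g^3 e_g^2) the orbital term is 0.0Δ₀ = 0 cm⁻¹, with no excess pairing.
Low-spin: t2g^5 e_g^0, orbital CFSE = -2.0Δ₀ = -15700 cm⁻¹; plus 2 excess pairs × P = +56590 cm⁻¹; total 40890 cm⁻¹.
E(LS) − E(HS) = 40890 − (0) = 40890 cm⁻¹.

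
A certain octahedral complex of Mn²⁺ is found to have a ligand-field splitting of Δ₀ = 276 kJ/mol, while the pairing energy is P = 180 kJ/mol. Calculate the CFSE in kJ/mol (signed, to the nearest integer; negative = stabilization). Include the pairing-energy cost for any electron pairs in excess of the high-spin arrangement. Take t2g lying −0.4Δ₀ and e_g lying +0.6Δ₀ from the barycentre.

Group 7 minus oxidation state +2 gives a d⁵ configuration for Mn²⁺.
With Δ₀ > P the complex is low-spin.
Configuration: t2g^5 e_g^0.
Orbital CFSE = -2.0Δ₀ = -2.0 × 276 = -552 kJ/mol.
Excess pairs vs high-spin: 2 − 0 = 2; pairing cost = +360 kJ/mol.
Net CFSE = -552 + 360 = -192 kJ/mol.

-192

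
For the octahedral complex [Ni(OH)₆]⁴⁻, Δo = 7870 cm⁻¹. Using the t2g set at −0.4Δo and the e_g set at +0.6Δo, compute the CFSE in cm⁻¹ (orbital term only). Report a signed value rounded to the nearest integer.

Each OH⁻ contributes -1; 6 × (-1) = -6. With overall charge -4, Ni is in the +2 oxidation state.
Ni²⁺: group 10, so d-count = 10 − 2 = 8.
The d⁸ electrons fill as t2g^6 e_g^2.
The orbital stabilization is -1.2Δo = -1.2 × 7870 = -9444 cm⁻¹.

-9444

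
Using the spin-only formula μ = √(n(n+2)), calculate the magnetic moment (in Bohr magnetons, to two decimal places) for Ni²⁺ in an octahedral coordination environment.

Ni sits in group 10; removing 2 electrons leaves Ni²⁺ with 10 − 2 = 8 d electrons.
Configuration: t₂g⁶ eg² → 2 unpaired electrons.
μ(spin-only) = √[2(2+2)] = √8 ≈ 2.83 Bohr magnetons.

2.83 Bohr magnetons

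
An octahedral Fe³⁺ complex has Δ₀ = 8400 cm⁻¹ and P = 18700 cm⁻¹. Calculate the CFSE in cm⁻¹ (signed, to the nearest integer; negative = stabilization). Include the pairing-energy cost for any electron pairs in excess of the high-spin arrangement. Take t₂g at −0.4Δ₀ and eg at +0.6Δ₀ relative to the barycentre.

Fe³⁺: group 8, so d-count = 8 − 3 = 5.
Since Δ₀ = 8400 cm⁻¹ < P = 18700 cm⁻¹, the complex adopts the high-spin configuration.
Configuration: t₂g³ eg².
Orbital CFSE = 0.0Δ₀ = 0.0 × 8400 = 0 cm⁻¹.
High-spin has no excess pairs, so no pairing correction applies.

0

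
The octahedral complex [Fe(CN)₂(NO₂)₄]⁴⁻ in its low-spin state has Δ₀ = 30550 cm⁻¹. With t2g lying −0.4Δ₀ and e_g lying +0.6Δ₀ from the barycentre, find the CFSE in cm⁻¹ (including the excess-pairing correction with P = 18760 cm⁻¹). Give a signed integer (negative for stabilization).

Ligand charges: 2×(-1) from CN⁻ and 4×(-1) from NO₂⁻ sum to -6; with overall charge -4, Fe is +2.
Fe²⁺: group 8, so d-count = 8 − 2 = 6.
The d⁶ electrons fill as t2g^6 e_g^0.
CFSE(orbital) = 6×(-0.4Δ₀) + 0×(0.6Δ₀) = -2.4Δ₀; with Δ₀ = 30550 cm⁻¹ that is -73320 cm⁻¹.
Relative to high-spin t2g^4 e_g^2 (1 paired), the low-spin configuration has 2 additional pairs, contributing +2 × 18760 = +37520 cm⁻¹.
Net CFSE = -73320 + 37520 = -35800 cm⁻¹.

-35800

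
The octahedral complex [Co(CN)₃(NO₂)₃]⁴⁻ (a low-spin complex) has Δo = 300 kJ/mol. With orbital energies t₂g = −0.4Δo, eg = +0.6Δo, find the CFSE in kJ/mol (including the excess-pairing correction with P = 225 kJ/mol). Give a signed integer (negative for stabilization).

Ligand charges: 3×(-1) from CN⁻ and 3×(-1) from NO₂⁻ sum to -6; with overall charge -4, Co is +2.
Co²⁺: group 9, so d-count = 9 − 2 = 7.
Electron filling gives t₂g⁶ eg¹.
CFSE(orbital) = 6×(-0.4Δo) + 1×(0.6Δo) = -1.8Δo; with Δo = 300 kJ/mol that is -540 kJ/mol.
Relative to high-spin t₂g⁵ eg² (2 paired), the low-spin configuration has 1 additional pair, contributing +1 × 225 = +225 kJ/mol.
Overall CFSE = -540 + 225 = -315 kJ/mol.

-315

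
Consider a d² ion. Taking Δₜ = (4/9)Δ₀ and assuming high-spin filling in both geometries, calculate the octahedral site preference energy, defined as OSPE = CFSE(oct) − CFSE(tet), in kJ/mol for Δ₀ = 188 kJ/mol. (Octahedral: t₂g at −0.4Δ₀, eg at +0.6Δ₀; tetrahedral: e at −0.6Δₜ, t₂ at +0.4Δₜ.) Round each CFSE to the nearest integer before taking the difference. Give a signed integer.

-50

Octahedral high-spin t₂g² eg⁰: CFSE = -0.8 × 188 = -150 kJ/mol.
Tetrahedral: e² t₂⁰, CFSE = 2(−0.6) + 0(+0.4) = -1.2Δₜ = -1.2 × (4/9) × 188 = -100 kJ/mol.
Subtracting, OSPE = -150 − (-100) = -50 kJ/mol.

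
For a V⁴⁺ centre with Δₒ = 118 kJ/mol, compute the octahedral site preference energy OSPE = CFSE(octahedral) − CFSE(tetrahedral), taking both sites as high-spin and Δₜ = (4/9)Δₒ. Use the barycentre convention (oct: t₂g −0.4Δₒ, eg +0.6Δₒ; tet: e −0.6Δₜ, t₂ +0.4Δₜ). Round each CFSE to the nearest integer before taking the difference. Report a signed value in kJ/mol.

Group 5 minus oxidation state +4 gives a d¹ configuration for V⁴⁺.
Octahedral (high-spin): t2g^1 e_g^0, CFSE = 1(−0.4) + 0(+0.6) = -0.4Δₒ = -0.4 × 118 = -47 kJ/mol.
Tetrahedral: e^1 t2^0, CFSE = 1(−0.6) + 0(+0.4) = -0.6Δₜ = -0.6 × (4/9) × 118 = -31 kJ/mol.
OSPE = CFSE(oct) − CFSE(tet) = -47 − (-31) = -16 kJ/mol.

-16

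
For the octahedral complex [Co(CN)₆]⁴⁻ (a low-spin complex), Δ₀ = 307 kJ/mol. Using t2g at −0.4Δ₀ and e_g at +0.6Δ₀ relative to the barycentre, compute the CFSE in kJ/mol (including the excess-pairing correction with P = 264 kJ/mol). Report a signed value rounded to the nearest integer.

Each CN⁻ contributes -1; 6 × (-1) = -6. With overall charge -4, Co is in the +2 oxidation state.
Group 9 minus oxidation state +2 gives a d⁷ configuration for Co²⁺.
The d⁷ electrons fill as t2g^6 e_g^1.
Orbital CFSE = 6(-0.4) + 1(0.6) = -1.8Δ₀ = -1.8 × 307 = -553 kJ/mol.
High-spin d⁷ would be t2g^5 e_g^2 with 2 pairs; low-spin has 3, so 1 excess pair costs +1P = +264 kJ/mol.
Net CFSE = -553 + 264 = -289 kJ/mol.

-289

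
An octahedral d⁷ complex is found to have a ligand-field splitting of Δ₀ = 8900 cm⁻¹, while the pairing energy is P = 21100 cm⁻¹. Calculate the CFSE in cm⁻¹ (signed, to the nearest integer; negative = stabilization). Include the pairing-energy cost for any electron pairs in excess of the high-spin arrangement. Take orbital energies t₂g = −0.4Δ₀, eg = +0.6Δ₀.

-7120

Since Δ₀ = 8900 cm⁻¹ < P = 21100 cm⁻¹, the complex adopts the high-spin configuration.
Filling d⁷ accordingly: t₂g⁵ eg².
Orbital CFSE = -0.8Δ₀ = -0.8 × 8900 = -7120 cm⁻¹.
High-spin has no excess pairs, so no pairing correction applies.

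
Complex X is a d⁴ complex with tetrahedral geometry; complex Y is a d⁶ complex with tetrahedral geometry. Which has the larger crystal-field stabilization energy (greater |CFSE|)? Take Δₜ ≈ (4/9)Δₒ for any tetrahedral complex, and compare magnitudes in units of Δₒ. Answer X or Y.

Y

X: Tetrahedral fields are weak (Δₜ ≈ 4/9 Δₒ), so electrons fill high-spin; e^2 t2^2, CFSE = -0.4Δₜ ≈ -0.18Δₒ.
Y: With tetrahedral geometry the complex is necessarily high-spin; e^3 t2^3, CFSE = -0.6Δₜ ≈ -0.27Δₒ.
So Y has the larger |CFSE|.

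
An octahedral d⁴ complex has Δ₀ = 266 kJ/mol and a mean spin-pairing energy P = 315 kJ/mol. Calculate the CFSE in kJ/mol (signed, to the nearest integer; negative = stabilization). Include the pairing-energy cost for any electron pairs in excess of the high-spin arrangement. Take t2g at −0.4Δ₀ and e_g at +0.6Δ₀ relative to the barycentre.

Here Δ₀ < P (266 < 315), so the high-spin state is favoured.
Configuration: t2g^3 e_g^1.
Orbital CFSE = -0.6Δ₀ = -0.6 × 266 = -160 kJ/mol.
High-spin has no excess pairs, so no pairing correction applies.

-160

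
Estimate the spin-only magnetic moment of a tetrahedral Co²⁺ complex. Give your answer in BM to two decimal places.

Co²⁺: group 9, so d-count = 9 − 2 = 7.
With tetrahedral geometry the complex is necessarily high-spin.
Configuration: e^4 t2^3 → 3 unpaired electrons.
μ(spin-only) = √[3(3+2)] = √15 ≈ 3.87 BM.

3.87 BM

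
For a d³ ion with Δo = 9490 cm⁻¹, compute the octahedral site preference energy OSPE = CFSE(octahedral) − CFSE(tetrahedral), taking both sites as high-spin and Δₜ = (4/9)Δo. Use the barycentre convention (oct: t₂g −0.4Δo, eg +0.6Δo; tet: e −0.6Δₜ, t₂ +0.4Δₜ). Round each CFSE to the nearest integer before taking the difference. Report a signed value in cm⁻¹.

-8014

Octahedral high-spin t2g^3 e_g^0: CFSE = -1.2 × 9490 = -11388 cm⁻¹.
Tetrahedral e^2 t2^1 gives -0.8Δₜ = -0.8 × (4/9) × 9490 = -3374 cm⁻¹.
OSPE = CFSE(oct) − CFSE(tet) = -11388 − (-3374) = -8014 cm⁻¹.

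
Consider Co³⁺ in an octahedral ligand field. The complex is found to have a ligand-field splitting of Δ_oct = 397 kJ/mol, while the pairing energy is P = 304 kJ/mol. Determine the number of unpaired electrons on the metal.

0

Group 9 minus oxidation state +3 gives a d⁶ configuration for Co³⁺.
With Δ_oct > P the complex is low-spin.
That gives t₂g⁶ eg⁰.
Unpaired electrons: 0.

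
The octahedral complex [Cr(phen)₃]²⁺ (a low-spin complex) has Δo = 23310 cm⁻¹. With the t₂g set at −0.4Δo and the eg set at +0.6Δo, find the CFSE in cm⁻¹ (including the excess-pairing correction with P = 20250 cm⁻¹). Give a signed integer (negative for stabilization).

-17046

phen is neutral, so the +2 overall charge sits on Cr: oxidation state +2.
Cr sits in group 6; removing 2 electrons leaves Cr²⁺ with 6 − 2 = 4 d electrons.
Configuration: t₂g⁴ eg⁰.
Orbital CFSE = 4(-0.4) + 0(0.6) = -1.6Δo = -1.6 × 23310 = -37296 cm⁻¹.
Relative to high-spin t₂g³ eg¹ (0 paired), the low-spin configuration has 1 additional pair, contributing +1 × 20250 = +20250 cm⁻¹.
Overall CFSE = -37296 + 20250 = -17046 cm⁻¹.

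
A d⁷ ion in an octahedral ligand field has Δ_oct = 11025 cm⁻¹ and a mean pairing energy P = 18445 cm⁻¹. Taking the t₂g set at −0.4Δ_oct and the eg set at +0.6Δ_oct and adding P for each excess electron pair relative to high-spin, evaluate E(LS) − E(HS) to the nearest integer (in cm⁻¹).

7420

High-spin: t₂g⁵ eg², CFSE = -0.8Δ_oct = -8820 cm⁻¹.
Low-spin: t₂g⁶ eg¹, orbital CFSE = -1.8Δ_oct = -19845 cm⁻¹; plus 1 excess pair × P = +18445 cm⁻¹; total -1400 cm⁻¹.
The difference is -1400 − (-8820) = 7420 cm⁻¹, so high-spin lies lower.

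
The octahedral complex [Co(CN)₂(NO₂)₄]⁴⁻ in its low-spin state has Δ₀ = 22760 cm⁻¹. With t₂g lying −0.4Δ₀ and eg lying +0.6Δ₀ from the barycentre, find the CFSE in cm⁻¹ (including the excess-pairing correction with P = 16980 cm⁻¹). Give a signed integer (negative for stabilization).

Ligand charges: 2×(-1) from CN⁻ and 4×(-1) from NO₂⁻ sum to -6; with overall charge -4, Co is +2.
Co is in group 9, so Co²⁺ is d⁷ (9 − 2 = 7).
Electron filling gives t₂g⁶ eg¹.
The orbital stabilization is -1.8Δ₀ = -1.8 × 22760 = -40968 cm⁻¹.
Relative to high-spin t₂g⁵ eg² (2 paired), the low-spin configuration has 1 additional pair, contributing +1 × 16980 = +16980 cm⁻¹.
Net CFSE = -40968 + 16980 = -23988 cm⁻¹.

-23988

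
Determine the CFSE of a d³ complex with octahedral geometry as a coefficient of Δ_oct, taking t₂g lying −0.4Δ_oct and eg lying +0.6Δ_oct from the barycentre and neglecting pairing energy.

-1.2 Δ_oct

For octahedral d³ the high- and low-spin configurations coincide.
Configuration: t₂g³ eg⁰.
CFSE = 3(-0.4Δ_oct) + 0(0.6Δ_oct) = -1.2Δ_oct + 0.0Δ_oct = -1.2Δ_oct.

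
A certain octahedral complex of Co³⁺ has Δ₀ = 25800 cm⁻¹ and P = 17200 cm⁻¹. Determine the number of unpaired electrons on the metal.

Co³⁺: group 9, so d-count = 9 − 3 = 6.
Here Δ₀ > P (25800 > 17200), so the low-spin state is favoured.
That gives t2g^6 e_g^0.
Unpaired electrons: 0.

0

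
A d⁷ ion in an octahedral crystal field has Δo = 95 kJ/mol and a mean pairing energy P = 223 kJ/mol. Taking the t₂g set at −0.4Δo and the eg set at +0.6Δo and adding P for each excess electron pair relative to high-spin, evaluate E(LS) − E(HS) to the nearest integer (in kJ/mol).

128

High-spin: t₂g⁵ eg², CFSE = -0.8Δo = -76 kJ/mol.
For low-spin the configuration is t₂g⁶ eg¹: orbital energy -1.8 × 95 = -171 kJ/mol, and 1 additional pair relative to high-spin adds 223 kJ/mol, giving 52 kJ/mol.
The difference is 52 − (-76) = 128 kJ/mol, so high-spin lies lower.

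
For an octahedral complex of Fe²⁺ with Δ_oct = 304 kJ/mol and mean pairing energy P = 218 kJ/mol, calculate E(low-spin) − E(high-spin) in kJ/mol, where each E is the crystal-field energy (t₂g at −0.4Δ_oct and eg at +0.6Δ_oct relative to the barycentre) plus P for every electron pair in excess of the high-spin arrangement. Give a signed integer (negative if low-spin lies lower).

Fe sits in group 8; removing 2 electrons leaves Fe²⁺ with 8 − 2 = 6 d electrons.
In the high-spin limit (t₂g⁴ eg²) the orbital term is -0.4Δ_oct = -122 kJ/mol, with no excess pairing.
Low-spin: t₂g⁶ eg⁰, orbital CFSE = -2.4Δ_oct = -730 kJ/mol; plus 2 excess pairs × P = +436 kJ/mol; total -294 kJ/mol.
E(LS) − E(HS) = -294 − (-122) = -172 kJ/mol.

-172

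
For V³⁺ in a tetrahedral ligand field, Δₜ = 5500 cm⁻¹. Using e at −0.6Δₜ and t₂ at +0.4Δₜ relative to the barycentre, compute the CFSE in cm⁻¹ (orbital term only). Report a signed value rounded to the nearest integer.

V is in group 5, so V³⁺ is d² (5 − 3 = 2).
Tetrahedral splitting is small, so the complex is high-spin.
Electron filling gives e² t₂⁰.
The orbital stabilization is -1.2Δₜ = -1.2 × 5500 = -6600 cm⁻¹.

-6600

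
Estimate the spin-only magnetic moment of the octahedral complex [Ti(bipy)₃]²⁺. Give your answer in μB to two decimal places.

2.83 μB

bipy is neutral, so the +2 overall charge sits on Ti: oxidation state +2.
Ti is in group 4, so Ti²⁺ is d² (4 − 2 = 2).
For octahedral d² the high- and low-spin configurations coincide.
Configuration: t₂g² eg⁰ → 2 unpaired electrons.
μ(spin-only) = √[2(2+2)] = √8 ≈ 2.83 μB.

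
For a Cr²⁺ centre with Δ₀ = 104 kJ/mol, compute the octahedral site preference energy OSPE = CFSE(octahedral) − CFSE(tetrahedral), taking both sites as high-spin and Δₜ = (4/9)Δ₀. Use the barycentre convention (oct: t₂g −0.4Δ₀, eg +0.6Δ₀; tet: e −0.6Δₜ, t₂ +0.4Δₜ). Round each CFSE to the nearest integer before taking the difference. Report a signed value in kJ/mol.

Group 6 minus oxidation state +2 gives a d⁴ configuration for Cr²⁺.
Octahedral high-spin t₂g³ eg¹: CFSE = -0.6 × 104 = -62 kJ/mol.
Tetrahedral e² t₂² gives -0.4Δₜ = -0.4 × (4/9) × 104 = -18 kJ/mol.
OSPE = CFSE(oct) − CFSE(tet) = -62 − (-18) = -44 kJ/mol.

-44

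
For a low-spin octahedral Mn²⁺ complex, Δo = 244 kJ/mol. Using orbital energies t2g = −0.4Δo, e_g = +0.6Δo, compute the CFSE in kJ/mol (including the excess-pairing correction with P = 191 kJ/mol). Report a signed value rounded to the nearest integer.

Mn²⁺: group 7, so d-count = 7 − 2 = 5.
Configuration: t2g^5 e_g^0.
Orbital CFSE = 5(-0.4) + 0(0.6) = -2.0Δo = -2.0 × 244 = -488 kJ/mol.
Relative to high-spin t2g^3 e_g^2 (0 paired), the low-spin configuration has 2 additional pairs, contributing +2 × 191 = +382 kJ/mol.
Net CFSE = -488 + 382 = -106 kJ/mol.

-106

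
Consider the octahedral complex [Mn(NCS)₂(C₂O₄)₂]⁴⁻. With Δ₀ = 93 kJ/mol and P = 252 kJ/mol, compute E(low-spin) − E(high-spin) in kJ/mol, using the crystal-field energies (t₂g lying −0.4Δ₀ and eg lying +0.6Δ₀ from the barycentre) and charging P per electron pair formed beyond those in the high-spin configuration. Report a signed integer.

Ligand charges: 2×(-1) from NCS⁻ and 2×(-2) from C₂O₄²⁻ sum to -6; with overall charge -4, Mn is +2.
Group 7 minus oxidation state +2 gives a d⁵ configuration for Mn²⁺.
In the high-spin limit (t₂g³ eg²) the orbital term is 0.0Δ₀ = 0 kJ/mol, with no excess pairing.
Low-spin t₂g⁵ eg⁰ gives -2.0Δ₀ = -186 kJ/mol, but forming 2 extra pairs costs 2P = 504 kJ/mol, so E(LS) = -186 + 504 = 318 kJ/mol.
Thus E(LS) − E(HS) = 318 kJ/mol.

318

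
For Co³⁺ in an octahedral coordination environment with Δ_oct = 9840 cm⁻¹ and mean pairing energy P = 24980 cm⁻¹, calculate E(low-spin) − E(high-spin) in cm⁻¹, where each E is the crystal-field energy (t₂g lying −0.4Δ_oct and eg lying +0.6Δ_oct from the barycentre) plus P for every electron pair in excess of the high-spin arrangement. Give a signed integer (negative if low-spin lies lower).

Co³⁺: group 9, so d-count = 9 − 3 = 6.
In the high-spin limit (t₂g⁴ eg²) the orbital term is -0.4Δ_oct = -3936 cm⁻¹, with no excess pairing.
Low-spin t₂g⁶ eg⁰ gives -2.4Δ_oct = -23616 cm⁻¹, but forming 2 extra pairs costs 2P = 49960 cm⁻¹, so E(LS) = -23616 + 49960 = 26344 cm⁻¹.
Thus E(LS) − E(HS) = 30280 cm⁻¹.

30280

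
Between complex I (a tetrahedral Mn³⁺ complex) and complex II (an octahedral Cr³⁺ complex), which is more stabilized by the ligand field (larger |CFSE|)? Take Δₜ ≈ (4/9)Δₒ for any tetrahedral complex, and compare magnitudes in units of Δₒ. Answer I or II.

II

I: Mn is in group 7, so Mn³⁺ is d⁴ (7 − 3 = 4); With tetrahedral geometry the complex is necessarily high-spin; e^2 t2^2, CFSE = -0.4Δₜ ≈ -0.18Δₒ.
II: Group 6 minus oxidation state +3 gives a d³ configuration for Cr³⁺; t₂g³ eg⁰, CFSE = -1.2Δₒ.
So II has the larger |CFSE|.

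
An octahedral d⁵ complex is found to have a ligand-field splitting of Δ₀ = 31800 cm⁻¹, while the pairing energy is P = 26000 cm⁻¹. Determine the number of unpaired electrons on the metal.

1

Δ₀ > P, so pairing is preferred: the ground state is low-spin.
Configuration: t2g^5 e_g^0.
Unpaired electrons: 1.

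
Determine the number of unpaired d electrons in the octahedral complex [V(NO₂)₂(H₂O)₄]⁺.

Ligand charges: 2×(-1) from NO₂⁻ and 4×(+0) from H₂O sum to -2; with overall charge +1, V is +3.
V sits in group 5; removing 3 electrons leaves V³⁺ with 5 − 3 = 2 d electrons.
Configuration: t₂g² eg⁰, giving 2 unpaired electrons.

2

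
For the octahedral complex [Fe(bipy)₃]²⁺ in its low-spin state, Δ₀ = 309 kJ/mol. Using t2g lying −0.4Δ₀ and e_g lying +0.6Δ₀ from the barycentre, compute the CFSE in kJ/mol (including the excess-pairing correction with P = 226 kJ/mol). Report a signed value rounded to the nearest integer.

-290

bipy is neutral, so the +2 overall charge sits on Fe: oxidation state +2.
Fe sits in group 8; removing 2 electrons leaves Fe²⁺ with 8 − 2 = 6 d electrons.
Electron filling gives t2g^6 e_g^0.
The orbital stabilization is -2.4Δ₀ = -2.4 × 309 = -742 kJ/mol.
High-spin d⁶ would be t2g^4 e_g^2 with 1 pair; low-spin has 3, so 2 excess pairs cost +2P = +452 kJ/mol.
Combining: -742 + 452 = -290 kJ/mol.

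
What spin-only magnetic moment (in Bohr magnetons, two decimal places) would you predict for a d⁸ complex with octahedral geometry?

For octahedral d⁸ the high- and low-spin configurations coincide.
Configuration: t₂g⁶ eg² → 2 unpaired electrons.
μ(spin-only) = √[2(2+2)] = √8 ≈ 2.83 Bohr magnetons.

2.83 Bohr magnetons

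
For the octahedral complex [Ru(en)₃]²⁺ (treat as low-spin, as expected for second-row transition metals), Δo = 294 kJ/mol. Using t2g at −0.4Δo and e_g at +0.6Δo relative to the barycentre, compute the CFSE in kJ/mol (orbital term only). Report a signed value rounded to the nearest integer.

en is neutral, so the +2 overall charge sits on Ru: oxidation state +2.
Ru sits in group 8; removing 2 electrons leaves Ru²⁺ with 8 − 2 = 6 d electrons.
The d⁶ electrons fill as t2g^6 e_g^0.
The orbital stabilization is -2.4Δo = -2.4 × 294 = -706 kJ/mol.

-706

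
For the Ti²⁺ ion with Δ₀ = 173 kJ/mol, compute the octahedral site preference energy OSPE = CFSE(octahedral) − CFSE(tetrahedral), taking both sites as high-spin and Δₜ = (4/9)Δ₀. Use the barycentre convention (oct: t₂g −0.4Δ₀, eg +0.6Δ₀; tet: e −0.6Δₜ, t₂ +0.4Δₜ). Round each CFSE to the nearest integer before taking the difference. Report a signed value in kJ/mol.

-46

Group 4 minus oxidation state +2 gives a d² configuration for Ti²⁺.
In an octahedral site d² (HS) is t₂g² eg⁰, giving CFSE(oct) = -0.8Δ₀ = -138 kJ/mol.
Tetrahedral: e² t₂⁰, CFSE = 2(−0.6) + 0(+0.4) = -1.2Δₜ = -1.2 × (4/9) × 173 = -92 kJ/mol.
OSPE = CFSE(oct) − CFSE(tet) = -138 − (-92) = -46 kJ/mol.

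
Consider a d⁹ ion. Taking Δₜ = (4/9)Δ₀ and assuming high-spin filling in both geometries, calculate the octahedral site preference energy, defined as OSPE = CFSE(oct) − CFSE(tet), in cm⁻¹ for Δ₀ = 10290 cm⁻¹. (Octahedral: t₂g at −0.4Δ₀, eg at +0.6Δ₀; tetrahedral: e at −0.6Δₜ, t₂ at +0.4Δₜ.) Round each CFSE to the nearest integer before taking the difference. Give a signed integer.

-4345

Octahedral (high-spin): t₂g⁶ eg³, CFSE = 6(−0.4) + 3(+0.6) = -0.6Δ₀ = -0.6 × 10290 = -6174 cm⁻¹.
In a tetrahedral site the filling is e⁴ t₂⁵: CFSE(tet) = -0.4Δₜ = -0.4 × (4/9)(10290) = -1829 cm⁻¹.
Subtracting, OSPE = -6174 − (-1829) = -4345 cm⁻¹.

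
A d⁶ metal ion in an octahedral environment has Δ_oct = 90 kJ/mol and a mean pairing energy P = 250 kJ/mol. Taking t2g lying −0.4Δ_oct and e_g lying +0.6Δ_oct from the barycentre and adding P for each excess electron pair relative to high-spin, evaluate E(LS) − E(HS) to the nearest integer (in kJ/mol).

320

High-spin d⁶ fills as t2g^4 e_g^2 with CFSE 4(−0.4) + 2(+0.6) = -0.4Δ_oct = -36 kJ/mol.
For low-spin the configuration is t2g^6 e_g^0: orbital energy -2.4 × 90 = -216 kJ/mol, and 2 additional pairs relative to high-spin add 500 kJ/mol, giving 284 kJ/mol.
Thus E(LS) − E(HS) = 320 kJ/mol.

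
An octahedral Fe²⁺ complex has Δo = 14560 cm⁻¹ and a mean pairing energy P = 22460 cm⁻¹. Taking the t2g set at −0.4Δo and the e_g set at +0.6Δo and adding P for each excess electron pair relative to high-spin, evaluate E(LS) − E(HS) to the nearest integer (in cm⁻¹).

Fe²⁺: group 8, so d-count = 8 − 2 = 6.
High-spin: t2g^4 e_g^2, CFSE = -0.4Δo = -5824 cm⁻¹.
For low-spin the configuration is t2g^6 e_g^0: orbital energy -2.4 × 14560 = -34944 cm⁻¹, and 2 additional pairs relative to high-spin add 44920 cm⁻¹, giving 9976 cm⁻¹.
E(LS) − E(HS) = 9976 − (-5824) = 15800 cm⁻¹.

15800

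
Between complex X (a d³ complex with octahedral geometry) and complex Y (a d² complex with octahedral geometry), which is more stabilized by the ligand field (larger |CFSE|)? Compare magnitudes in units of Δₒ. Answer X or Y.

X: t₂g³ eg⁰, CFSE = -1.2Δₒ.
Y: For octahedral d² the high- and low-spin configurations coincide; t2g^2 e_g^0, CFSE = -0.8Δₒ.
So X has the larger |CFSE|.

X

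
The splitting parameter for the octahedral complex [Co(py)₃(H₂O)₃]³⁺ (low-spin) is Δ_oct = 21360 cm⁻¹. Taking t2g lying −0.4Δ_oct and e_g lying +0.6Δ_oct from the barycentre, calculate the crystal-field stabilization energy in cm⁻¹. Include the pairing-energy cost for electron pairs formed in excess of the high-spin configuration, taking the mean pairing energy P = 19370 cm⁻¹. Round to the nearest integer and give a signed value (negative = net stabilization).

Ligand charges: 3×(+0) from py and 3×(+0) from H₂O sum to +0; with overall charge +3, Co is +3.
Group 9 minus oxidation state +3 gives a d⁶ configuration for Co³⁺.
Configuration: t2g^6 e_g^0.
The orbital stabilization is -2.4Δ_oct = -2.4 × 21360 = -51264 cm⁻¹.
High-spin d⁶ would be t2g^4 e_g^2 with 1 pair; low-spin has 3, so 2 excess pairs cost +2P = +38740 cm⁻¹.
Combining: -51264 + 38740 = -12524 cm⁻¹.

-12524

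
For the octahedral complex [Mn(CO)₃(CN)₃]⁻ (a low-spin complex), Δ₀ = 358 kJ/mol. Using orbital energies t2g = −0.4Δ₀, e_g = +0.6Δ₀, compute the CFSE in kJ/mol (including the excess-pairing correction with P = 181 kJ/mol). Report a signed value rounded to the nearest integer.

-354

Ligand charges: 3×(+0) from CO and 3×(-1) from CN⁻ sum to -3; with overall charge -1, Mn is +2.
Mn is in group 7, so Mn²⁺ is d⁵ (7 − 2 = 5).
Electron filling gives t2g^5 e_g^0.
Orbital CFSE = 5(-0.4) + 0(0.6) = -2.0Δ₀ = -2.0 × 358 = -716 kJ/mol.
Relative to high-spin t2g^3 e_g^2 (0 paired), the low-spin configuration has 2 additional pairs, contributing +2 × 181 = +362 kJ/mol.
Net CFSE = -716 + 362 = -354 kJ/mol.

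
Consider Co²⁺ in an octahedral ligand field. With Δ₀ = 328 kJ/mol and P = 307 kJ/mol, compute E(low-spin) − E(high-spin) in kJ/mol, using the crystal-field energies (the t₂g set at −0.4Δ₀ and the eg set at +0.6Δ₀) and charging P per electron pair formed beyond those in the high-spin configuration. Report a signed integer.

Co²⁺: group 9, so d-count = 9 − 2 = 7.
In the high-spin limit (t₂g⁵ eg²) the orbital term is -0.8Δ₀ = -262 kJ/mol, with no excess pairing.
For low-spin the configuration is t₂g⁶ eg¹: orbital energy -1.8 × 328 = -590 kJ/mol, and 1 additional pair relative to high-spin adds 307 kJ/mol, giving -283 kJ/mol.
Thus E(LS) − E(HS) = -21 kJ/mol.

-21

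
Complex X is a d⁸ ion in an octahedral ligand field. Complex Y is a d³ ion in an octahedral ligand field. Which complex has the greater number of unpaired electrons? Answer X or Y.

X: t₂g⁶ eg² → 2 unpaired.
Y: t₂g³ eg⁰ → 3 unpaired.
So Y has more unpaired electrons.

Y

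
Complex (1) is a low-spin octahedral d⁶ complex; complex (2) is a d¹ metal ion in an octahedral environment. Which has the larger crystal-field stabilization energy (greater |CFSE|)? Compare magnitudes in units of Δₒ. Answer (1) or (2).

(1)

(1): t2g^6 e_g^0, CFSE = -2.4Δₒ.
(2): For octahedral d¹ the high- and low-spin configurations coincide; t2g^1 e_g^0, CFSE = -0.4Δₒ.
So (1) has the larger |CFSE|.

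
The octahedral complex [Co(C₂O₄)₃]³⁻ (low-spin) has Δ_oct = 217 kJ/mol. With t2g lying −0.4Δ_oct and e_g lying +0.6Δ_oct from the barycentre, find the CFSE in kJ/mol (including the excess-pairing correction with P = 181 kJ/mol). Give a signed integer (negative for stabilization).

Each C₂O₄²⁻ contributes -2; 3 × (-2) = -6. With overall charge -3, Co is in the +3 oxidation state.
Co is in group 9, so Co³⁺ is d⁶ (9 − 3 = 6).
Configuration: t2g^6 e_g^0.
CFSE(orbital) = 6×(-0.4Δ_oct) + 0×(0.6Δ_oct) = -2.4Δ_oct; with Δ_oct = 217 kJ/mol that is -521 kJ/mol.
Pairing penalty: 3 pairs vs 1 in the high-spin reference → 2 extra × P = 362 kJ/mol.
Overall CFSE = -521 + 362 = -159 kJ/mol.

-159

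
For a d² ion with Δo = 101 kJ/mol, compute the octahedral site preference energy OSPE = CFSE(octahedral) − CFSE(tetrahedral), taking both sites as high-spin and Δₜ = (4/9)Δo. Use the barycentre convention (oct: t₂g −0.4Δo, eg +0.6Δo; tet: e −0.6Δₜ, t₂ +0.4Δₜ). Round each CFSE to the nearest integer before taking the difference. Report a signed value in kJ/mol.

Octahedral high-spin t2g^2 e_g^0: CFSE = -0.8 × 101 = -81 kJ/mol.
Tetrahedral: e^2 t2^0, CFSE = 2(−0.6) + 0(+0.4) = -1.2Δₜ = -1.2 × (4/9) × 101 = -54 kJ/mol.
OSPE = CFSE(oct) − CFSE(tet) = -81 − (-54) = -27 kJ/mol.

-27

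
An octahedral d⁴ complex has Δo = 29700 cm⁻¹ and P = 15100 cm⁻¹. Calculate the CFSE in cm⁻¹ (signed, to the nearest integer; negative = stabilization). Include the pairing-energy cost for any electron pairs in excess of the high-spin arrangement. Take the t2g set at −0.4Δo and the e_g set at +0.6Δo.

Since Δo = 29700 cm⁻¹ > P = 15100 cm⁻¹, the complex adopts the low-spin configuration.
Filling d⁴ accordingly: t2g^4 e_g^0.
Orbital CFSE = -1.6Δo = -1.6 × 29700 = -47520 cm⁻¹.
Excess pairs vs high-spin: 1 − 0 = 1; pairing cost = +15100 cm⁻¹.
Net CFSE = -47520 + 15100 = -32420 cm⁻¹.

-32420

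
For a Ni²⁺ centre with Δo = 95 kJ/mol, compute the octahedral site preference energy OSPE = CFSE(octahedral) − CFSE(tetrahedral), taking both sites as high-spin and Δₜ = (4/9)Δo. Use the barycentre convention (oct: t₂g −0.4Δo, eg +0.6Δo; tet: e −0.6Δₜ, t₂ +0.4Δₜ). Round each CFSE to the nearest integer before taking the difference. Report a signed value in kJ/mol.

-80

Ni sits in group 10; removing 2 electrons leaves Ni²⁺ with 10 − 2 = 8 d electrons.
Octahedral (high-spin): t₂g⁶ eg², CFSE = 6(−0.4) + 2(+0.6) = -1.2Δo = -1.2 × 95 = -114 kJ/mol.
In a tetrahedral site the filling is e⁴ t₂⁴: CFSE(tet) = -0.8Δₜ = -0.8 × (4/9)(95) = -34 kJ/mol.
OSPE = -114 − (-34) = -80 kJ/mol.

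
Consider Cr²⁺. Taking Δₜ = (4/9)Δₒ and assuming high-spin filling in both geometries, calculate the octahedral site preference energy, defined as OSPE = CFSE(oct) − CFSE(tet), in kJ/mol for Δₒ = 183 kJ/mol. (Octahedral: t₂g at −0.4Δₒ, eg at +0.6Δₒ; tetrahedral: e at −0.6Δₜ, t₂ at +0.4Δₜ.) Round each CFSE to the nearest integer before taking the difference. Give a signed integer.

Cr sits in group 6; removing 2 electrons leaves Cr²⁺ with 6 − 2 = 4 d electrons.
In an octahedral site d⁴ (HS) is t2g^3 e_g^1, giving CFSE(oct) = -0.6Δₒ = -110 kJ/mol.
Tetrahedral e^2 t2^2 gives -0.4Δₜ = -0.4 × (4/9) × 183 = -33 kJ/mol.
OSPE = -110 − (-33) = -77 kJ/mol.

-77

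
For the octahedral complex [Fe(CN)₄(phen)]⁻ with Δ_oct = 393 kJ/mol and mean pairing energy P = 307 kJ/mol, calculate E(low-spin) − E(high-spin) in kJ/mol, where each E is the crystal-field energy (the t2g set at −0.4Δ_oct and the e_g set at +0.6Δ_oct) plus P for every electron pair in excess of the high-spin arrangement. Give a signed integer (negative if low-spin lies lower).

Ligand charges: 4×(-1) from CN⁻ and 1×(+0) from phen sum to -4; with overall charge -1, Fe is +3.
Fe sits in group 8; removing 3 electrons leaves Fe³⁺ with 8 − 3 = 5 d electrons.
High-spin d⁵ fills as t2g^3 e_g^2 with CFSE 3(−0.4) + 2(+0.6) = 0.0Δ_oct = 0 kJ/mol.
Low-spin: t2g^5 e_g^0, orbital CFSE = -2.0Δ_oct = -786 kJ/mol; plus 2 excess pairs × P = +614 kJ/mol; total -172 kJ/mol.
Thus E(LS) − E(HS) = -172 kJ/mol.

-172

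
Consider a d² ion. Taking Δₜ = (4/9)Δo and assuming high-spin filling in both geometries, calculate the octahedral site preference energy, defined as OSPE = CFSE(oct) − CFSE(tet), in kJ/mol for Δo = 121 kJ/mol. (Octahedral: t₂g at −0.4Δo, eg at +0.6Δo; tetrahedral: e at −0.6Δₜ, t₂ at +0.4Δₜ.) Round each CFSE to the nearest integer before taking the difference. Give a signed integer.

In an octahedral site d² (HS) is t2g^2 e_g^0, giving CFSE(oct) = -0.8Δo = -97 kJ/mol.
In a tetrahedral site the filling is e^2 t2^0: CFSE(tet) = -1.2Δₜ = -1.2 × (4/9)(121) = -65 kJ/mol.
Subtracting, OSPE = -97 − (-65) = -32 kJ/mol.

-32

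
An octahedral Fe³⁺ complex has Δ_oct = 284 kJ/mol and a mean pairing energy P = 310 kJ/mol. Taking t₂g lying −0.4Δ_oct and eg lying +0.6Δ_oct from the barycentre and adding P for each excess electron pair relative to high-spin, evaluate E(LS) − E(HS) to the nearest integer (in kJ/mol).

52

Fe sits in group 8; removing 3 electrons leaves Fe³⁺ with 8 − 3 = 5 d electrons.
High-spin d⁵ fills as t₂g³ eg² with CFSE 3(−0.4) + 2(+0.6) = 0.0Δ_oct = 0 kJ/mol.
Low-spin t₂g⁵ eg⁰ gives -2.0Δ_oct = -568 kJ/mol, but forming 2 extra pairs costs 2P = 620 kJ/mol, so E(LS) = -568 + 620 = 52 kJ/mol.
Thus E(LS) − E(HS) = 52 kJ/mol.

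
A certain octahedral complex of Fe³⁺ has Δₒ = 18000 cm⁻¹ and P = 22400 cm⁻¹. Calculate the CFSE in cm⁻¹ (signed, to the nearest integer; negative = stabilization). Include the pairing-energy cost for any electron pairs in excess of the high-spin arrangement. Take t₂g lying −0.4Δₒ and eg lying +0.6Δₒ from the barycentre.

Fe³⁺: group 8, so d-count = 8 − 3 = 5.
Since Δₒ = 18000 cm⁻¹ < P = 22400 cm⁻¹, the complex adopts the high-spin configuration.
That gives t₂g³ eg².
Orbital CFSE = 0.0Δₒ = 0.0 × 18000 = 0 cm⁻¹.
High-spin has no excess pairs, so no pairing correction applies.

0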